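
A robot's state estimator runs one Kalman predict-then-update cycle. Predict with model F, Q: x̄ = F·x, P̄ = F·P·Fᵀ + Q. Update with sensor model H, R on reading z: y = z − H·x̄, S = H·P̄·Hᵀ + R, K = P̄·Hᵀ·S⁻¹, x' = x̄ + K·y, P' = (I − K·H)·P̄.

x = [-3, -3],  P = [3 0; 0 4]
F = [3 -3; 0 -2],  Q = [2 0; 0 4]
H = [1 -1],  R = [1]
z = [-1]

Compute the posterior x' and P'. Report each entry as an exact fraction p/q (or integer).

x' = [205/38, 124/19]
P' = [789/38 374/19; 374/19 372/19]

x̄ = F·x = [0, 6]
P̄ = F·P·Fᵀ + Q = [65 24; 24 20]
y = z − H·x̄ = [5]
S = H·P̄·Hᵀ + R = [38]
K = P̄·Hᵀ·S⁻¹ = [41/38; 2/19]
x' = x̄ + K·y = [205/38, 124/19]
P' = (I − K·H)·P̄ = [789/38 374/19; 374/19 372/19]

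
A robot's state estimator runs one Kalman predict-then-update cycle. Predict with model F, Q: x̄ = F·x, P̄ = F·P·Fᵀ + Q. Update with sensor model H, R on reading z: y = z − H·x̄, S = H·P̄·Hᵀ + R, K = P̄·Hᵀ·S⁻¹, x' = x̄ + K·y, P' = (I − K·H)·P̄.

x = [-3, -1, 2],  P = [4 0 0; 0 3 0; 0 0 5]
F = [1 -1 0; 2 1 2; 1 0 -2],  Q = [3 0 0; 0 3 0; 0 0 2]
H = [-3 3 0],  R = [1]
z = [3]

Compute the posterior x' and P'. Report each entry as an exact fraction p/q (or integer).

x̄ = F·x = [-2, -3, -7]
P̄ = F·P·Fᵀ + Q = [10 5 4; 5 42 -12; 4 -12 26]
y = z − H·x̄ = [6]
S = H·P̄·Hᵀ + R = [379]
K = P̄·Hᵀ·S⁻¹ = [-15/379; 111/379; -48/379]
x' = x̄ + K·y = [-848/379, -471/379, -2941/379]
P' = (I − K·H)·P̄ = [3565/379 3560/379 796/379; 3560/379 3597/379 780/379; 796/379 780/379 7550/379]

x' = [-848/379, -471/379, -2941/379]
P' = [3565/379 3560/379 796/379; 3560/379 3597/379 780/379; 796/379 780/379 7550/379]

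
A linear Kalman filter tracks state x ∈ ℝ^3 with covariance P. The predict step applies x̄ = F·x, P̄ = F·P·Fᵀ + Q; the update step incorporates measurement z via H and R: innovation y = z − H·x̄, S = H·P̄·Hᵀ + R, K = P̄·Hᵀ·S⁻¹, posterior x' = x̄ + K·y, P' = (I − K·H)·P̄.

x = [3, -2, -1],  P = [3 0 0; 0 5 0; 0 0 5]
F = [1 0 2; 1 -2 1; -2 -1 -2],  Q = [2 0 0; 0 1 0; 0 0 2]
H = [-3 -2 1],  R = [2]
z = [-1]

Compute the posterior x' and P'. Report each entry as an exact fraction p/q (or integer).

x' = [-657/359, 1330/359, 314/359]
P' = [1821/718 -3747/718 -2285/718; -3747/718 10213/718 8979/718; -2285/718 8979/718 11361/718]

x̄ = F·x = [1, 6, -2]
P̄ = F·P·Fᵀ + Q = [25 13 -26; 13 29 -6; -26 -6 39]
y = z − H·x̄ = [16]
S = H·P̄·Hᵀ + R = [718]
K = P̄·Hᵀ·S⁻¹ = [-127/718; -103/718; 129/718]
x' = x̄ + K·y = [-657/359, 1330/359, 314/359]
P' = (I − K·H)·P̄ = [1821/718 -3747/718 -2285/718; -3747/718 10213/718 8979/718; -2285/718 8979/718 11361/718]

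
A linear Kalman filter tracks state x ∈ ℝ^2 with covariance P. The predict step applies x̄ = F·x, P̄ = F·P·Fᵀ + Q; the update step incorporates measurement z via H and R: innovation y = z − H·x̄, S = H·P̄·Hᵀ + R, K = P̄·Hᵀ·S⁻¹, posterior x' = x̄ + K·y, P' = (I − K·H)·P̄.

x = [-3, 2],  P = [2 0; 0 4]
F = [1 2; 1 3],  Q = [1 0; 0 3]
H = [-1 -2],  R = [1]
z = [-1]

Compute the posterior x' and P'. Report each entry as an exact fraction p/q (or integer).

x' = [-23/48, 3/4]
P' = [431/288 -5/8; -5/8 1/2]

x̄ = F·x = [1, 3]
P̄ = F·P·Fᵀ + Q = [19 26; 26 41]
y = z − H·x̄ = [6]
S = H·P̄·Hᵀ + R = [288]
K = P̄·Hᵀ·S⁻¹ = [-71/288; -3/8]
x' = x̄ + K·y = [-23/48, 3/4]
P' = (I − K·H)·P̄ = [431/288 -5/8; -5/8 1/2]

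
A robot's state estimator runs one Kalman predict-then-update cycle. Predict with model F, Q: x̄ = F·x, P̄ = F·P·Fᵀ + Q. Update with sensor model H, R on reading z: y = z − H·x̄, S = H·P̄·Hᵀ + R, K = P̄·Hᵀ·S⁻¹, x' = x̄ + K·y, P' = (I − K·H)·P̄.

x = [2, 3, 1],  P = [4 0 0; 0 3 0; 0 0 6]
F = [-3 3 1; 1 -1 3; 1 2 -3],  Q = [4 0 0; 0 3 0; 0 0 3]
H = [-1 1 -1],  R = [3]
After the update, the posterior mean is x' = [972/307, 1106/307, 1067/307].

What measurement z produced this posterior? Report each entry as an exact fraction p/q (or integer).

z = [-3]

x̄ = F·x = [4, 2, 5]
P̄ = F·P·Fᵀ + Q = [73 -3 -12; -3 64 -56; -12 -56 73]
S = H·P̄·Hᵀ + R = [307]
K = P̄·Hᵀ·S⁻¹ = [-64/307; 123/307; -117/307]
x' − x̄ = [-256/307, 492/307, -468/307] = K·y
y = (KᵀK)⁻¹·Kᵀ·(x' − x̄) = [4]
z = y + H·x̄ = [4] + [-7] = [-3]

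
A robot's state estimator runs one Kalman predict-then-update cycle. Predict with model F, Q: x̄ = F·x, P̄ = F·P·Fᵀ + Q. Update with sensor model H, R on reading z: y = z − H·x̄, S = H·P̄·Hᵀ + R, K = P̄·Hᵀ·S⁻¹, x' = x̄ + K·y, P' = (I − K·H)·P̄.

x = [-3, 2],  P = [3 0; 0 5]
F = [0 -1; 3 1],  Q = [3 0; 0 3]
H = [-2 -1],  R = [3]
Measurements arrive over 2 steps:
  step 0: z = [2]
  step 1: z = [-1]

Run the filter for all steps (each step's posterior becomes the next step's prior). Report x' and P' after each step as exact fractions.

step 0: x̄ = F·x = [-2, -7]
step 0: P̄ = F·P·Fᵀ + Q = [8 -5; -5 35]
step 0: y = z − H·x̄ = [-9]
step 0: S = H·P̄·Hᵀ + R = [50]
step 0: K = P̄·Hᵀ·S⁻¹ = [-11/50; -1/2]
step 0: x' = x̄ + K·y = [-1/50, -5/2]
step 0: P' = (I − K·H)·P̄ = [279/50 -21/2; -21/2 45/2]
step 1: x̄ = F·x = [5/2, -64/25]
step 1: P̄ = F·P·Fᵀ + Q = [51/2 9; 9 318/25]
step 1: y = z − H·x̄ = [36/25]
step 1: S = H·P̄·Hᵀ + R = [3843/25]
step 1: K = P̄·Hᵀ·S⁻¹ = [-500/1281; -256/1281]
step 1: x' = x̄ + K·y = [1655/854, -1216/427]
step 1: P' = (I − K·H)·P̄ = [1777/854 -1277/427; -1277/427 2810/427]

step 0: x' = [-1/50, -5/2], P' = [279/50 -21/2; -21/2 45/2]
step 1: x' = [1655/854, -1216/427], P' = [1777/854 -1277/427; -1277/427 2810/427]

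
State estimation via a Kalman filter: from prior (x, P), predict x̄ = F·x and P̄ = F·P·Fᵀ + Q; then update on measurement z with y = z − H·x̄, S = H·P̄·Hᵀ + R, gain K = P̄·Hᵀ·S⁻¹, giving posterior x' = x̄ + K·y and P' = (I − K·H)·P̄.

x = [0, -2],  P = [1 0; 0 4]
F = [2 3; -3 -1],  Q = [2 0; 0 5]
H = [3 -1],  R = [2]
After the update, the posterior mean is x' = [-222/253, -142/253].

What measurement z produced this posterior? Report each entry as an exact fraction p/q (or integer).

x̄ = F·x = [-6, 2]
P̄ = F·P·Fᵀ + Q = [42 -18; -18 18]
S = H·P̄·Hᵀ + R = [506]
K = P̄·Hᵀ·S⁻¹ = [72/253; -36/253]
x' − x̄ = [1296/253, -648/253] = K·y
y = (KᵀK)⁻¹·Kᵀ·(x' − x̄) = [18]
z = y + H·x̄ = [18] + [-20] = [-2]

z = [-2]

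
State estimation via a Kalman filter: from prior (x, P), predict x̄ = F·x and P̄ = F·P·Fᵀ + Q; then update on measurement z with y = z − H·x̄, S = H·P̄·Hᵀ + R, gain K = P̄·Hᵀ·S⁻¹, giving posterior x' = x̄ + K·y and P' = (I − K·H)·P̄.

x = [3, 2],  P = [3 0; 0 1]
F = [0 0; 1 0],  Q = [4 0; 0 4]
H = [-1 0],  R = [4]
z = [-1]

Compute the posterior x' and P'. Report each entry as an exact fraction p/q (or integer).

x' = [1/2, 3]
P' = [2 0; 0 7]

x̄ = F·x = [0, 3]
P̄ = F·P·Fᵀ + Q = [4 0; 0 7]
y = z − H·x̄ = [-1]
S = H·P̄·Hᵀ + R = [8]
K = P̄·Hᵀ·S⁻¹ = [-1/2; 0]
x' = x̄ + K·y = [1/2, 3]
P' = (I − K·H)·P̄ = [2 0; 0 7]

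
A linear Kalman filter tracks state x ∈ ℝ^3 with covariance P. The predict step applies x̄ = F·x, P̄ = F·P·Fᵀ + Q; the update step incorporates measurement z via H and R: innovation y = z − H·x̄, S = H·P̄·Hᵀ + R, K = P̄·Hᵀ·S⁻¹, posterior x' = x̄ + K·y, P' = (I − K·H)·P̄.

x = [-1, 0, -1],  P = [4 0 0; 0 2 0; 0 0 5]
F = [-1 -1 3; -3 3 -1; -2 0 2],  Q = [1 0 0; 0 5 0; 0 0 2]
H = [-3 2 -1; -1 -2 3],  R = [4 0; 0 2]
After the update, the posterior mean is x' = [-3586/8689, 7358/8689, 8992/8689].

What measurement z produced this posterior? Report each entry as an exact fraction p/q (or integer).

x̄ = F·x = [-2, 4, 0]
P̄ = F·P·Fᵀ + Q = [52 -9 38; -9 64 14; 38 14 38]
S = H·P̄·Hᵀ + R = [1046 -442; -442 220]
K = P̄·Hᵀ·S⁻¹ = [-2820/8689 -2506/8689; -1507/17378 -4555/8689; -1516/8689 -1150/8689]
x' − x̄ = [13792/8689, -27398/8689, 8992/8689] = K·y
y = (KᵀK)⁻¹·Kᵀ·(x' − x̄) = [-12, 8]
z = y + H·x̄ = [-12, 8] + [14, -6] = [2, 2]

z = [2, 2]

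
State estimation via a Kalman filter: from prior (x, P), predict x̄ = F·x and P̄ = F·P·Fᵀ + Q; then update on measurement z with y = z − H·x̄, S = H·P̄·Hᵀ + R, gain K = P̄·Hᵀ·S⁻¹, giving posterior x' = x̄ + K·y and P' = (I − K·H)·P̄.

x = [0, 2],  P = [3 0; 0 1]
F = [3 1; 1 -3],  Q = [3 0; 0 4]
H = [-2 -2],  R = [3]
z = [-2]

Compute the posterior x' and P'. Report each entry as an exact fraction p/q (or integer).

x' = [1218/239, -994/239]
P' = [1933/239 -1822/239; -1822/239 1888/239]

x̄ = F·x = [2, -6]
P̄ = F·P·Fᵀ + Q = [31 6; 6 16]
y = z − H·x̄ = [-10]
S = H·P̄·Hᵀ + R = [239]
K = P̄·Hᵀ·S⁻¹ = [-74/239; -44/239]
x' = x̄ + K·y = [1218/239, -994/239]
P' = (I − K·H)·P̄ = [1933/239 -1822/239; -1822/239 1888/239]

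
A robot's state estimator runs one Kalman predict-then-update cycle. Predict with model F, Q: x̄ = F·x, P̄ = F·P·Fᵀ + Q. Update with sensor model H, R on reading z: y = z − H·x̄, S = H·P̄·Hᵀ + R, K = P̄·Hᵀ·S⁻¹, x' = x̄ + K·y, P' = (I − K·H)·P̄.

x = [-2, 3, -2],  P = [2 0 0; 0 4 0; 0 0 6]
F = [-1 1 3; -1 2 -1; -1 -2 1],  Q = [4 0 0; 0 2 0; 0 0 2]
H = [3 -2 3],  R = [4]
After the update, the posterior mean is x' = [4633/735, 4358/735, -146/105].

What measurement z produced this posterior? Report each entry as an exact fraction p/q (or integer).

z = [3]

x̄ = F·x = [-1, 10, -6]
P̄ = F·P·Fᵀ + Q = [64 -8 12; -8 26 -20; 12 -20 26]
S = H·P̄·Hᵀ + R = [1470]
K = P̄·Hᵀ·S⁻¹ = [122/735; -68/735; 11/105]
x' − x̄ = [5368/735, -2992/735, 484/105] = K·y
y = (KᵀK)⁻¹·Kᵀ·(x' − x̄) = [44]
z = y + H·x̄ = [44] + [-41] = [3]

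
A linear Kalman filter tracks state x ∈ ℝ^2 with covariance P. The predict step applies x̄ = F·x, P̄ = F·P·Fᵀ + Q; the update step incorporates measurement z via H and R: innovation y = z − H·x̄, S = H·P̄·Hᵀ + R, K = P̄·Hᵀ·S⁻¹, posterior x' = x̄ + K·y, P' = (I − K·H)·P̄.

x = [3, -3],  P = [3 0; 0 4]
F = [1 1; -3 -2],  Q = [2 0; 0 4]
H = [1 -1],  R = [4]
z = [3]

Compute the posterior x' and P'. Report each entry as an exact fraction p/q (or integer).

x' = [0, -3]
P' = [85/47 33/47; 33/47 161/47]

x̄ = F·x = [0, -3]
P̄ = F·P·Fᵀ + Q = [9 -17; -17 47]
y = z − H·x̄ = [0]
S = H·P̄·Hᵀ + R = [94]
K = P̄·Hᵀ·S⁻¹ = [13/47; -32/47]
x' = x̄ + K·y = [0, -3]
P' = (I − K·H)·P̄ = [85/47 33/47; 33/47 161/47]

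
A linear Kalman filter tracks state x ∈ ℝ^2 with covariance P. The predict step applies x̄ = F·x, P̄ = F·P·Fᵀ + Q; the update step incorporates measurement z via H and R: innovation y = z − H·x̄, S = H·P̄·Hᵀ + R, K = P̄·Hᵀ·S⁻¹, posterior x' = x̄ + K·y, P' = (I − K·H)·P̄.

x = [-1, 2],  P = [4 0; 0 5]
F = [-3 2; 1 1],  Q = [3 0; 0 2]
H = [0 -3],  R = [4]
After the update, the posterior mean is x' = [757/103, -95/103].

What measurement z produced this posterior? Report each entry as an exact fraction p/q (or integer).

z = [3]

x̄ = F·x = [7, 1]
P̄ = F·P·Fᵀ + Q = [59 -2; -2 11]
S = H·P̄·Hᵀ + R = [103]
K = P̄·Hᵀ·S⁻¹ = [6/103; -33/103]
x' − x̄ = [36/103, -198/103] = K·y
y = (KᵀK)⁻¹·Kᵀ·(x' − x̄) = [6]
z = y + H·x̄ = [6] + [-3] = [3]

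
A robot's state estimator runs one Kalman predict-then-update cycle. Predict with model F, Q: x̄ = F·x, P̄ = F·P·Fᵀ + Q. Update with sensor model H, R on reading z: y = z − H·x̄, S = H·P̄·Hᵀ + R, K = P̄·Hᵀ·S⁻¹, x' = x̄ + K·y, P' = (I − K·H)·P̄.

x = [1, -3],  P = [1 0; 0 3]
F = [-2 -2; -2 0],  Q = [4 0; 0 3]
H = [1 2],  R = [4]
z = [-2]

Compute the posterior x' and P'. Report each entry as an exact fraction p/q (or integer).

x' = [54/17, -43/17]
P' = [144/17 -58/17; -58/17 38/17]

x̄ = F·x = [4, -2]
P̄ = F·P·Fᵀ + Q = [20 4; 4 7]
y = z − H·x̄ = [-2]
S = H·P̄·Hᵀ + R = [68]
K = P̄·Hᵀ·S⁻¹ = [7/17; 9/34]
x' = x̄ + K·y = [54/17, -43/17]
P' = (I − K·H)·P̄ = [144/17 -58/17; -58/17 38/17]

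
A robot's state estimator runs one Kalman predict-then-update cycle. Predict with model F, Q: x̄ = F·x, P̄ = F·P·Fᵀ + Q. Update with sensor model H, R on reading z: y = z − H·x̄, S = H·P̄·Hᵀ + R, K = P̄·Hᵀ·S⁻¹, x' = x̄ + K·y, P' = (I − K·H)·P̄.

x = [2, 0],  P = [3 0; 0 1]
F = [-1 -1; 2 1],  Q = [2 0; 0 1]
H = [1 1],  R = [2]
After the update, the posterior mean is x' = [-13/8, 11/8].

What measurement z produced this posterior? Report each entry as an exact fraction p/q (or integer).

x̄ = F·x = [-2, 4]
P̄ = F·P·Fᵀ + Q = [6 -7; -7 14]
S = H·P̄·Hᵀ + R = [8]
K = P̄·Hᵀ·S⁻¹ = [-1/8; 7/8]
x' − x̄ = [3/8, -21/8] = K·y
y = (KᵀK)⁻¹·Kᵀ·(x' − x̄) = [-3]
z = y + H·x̄ = [-3] + [2] = [-1]

z = [-1]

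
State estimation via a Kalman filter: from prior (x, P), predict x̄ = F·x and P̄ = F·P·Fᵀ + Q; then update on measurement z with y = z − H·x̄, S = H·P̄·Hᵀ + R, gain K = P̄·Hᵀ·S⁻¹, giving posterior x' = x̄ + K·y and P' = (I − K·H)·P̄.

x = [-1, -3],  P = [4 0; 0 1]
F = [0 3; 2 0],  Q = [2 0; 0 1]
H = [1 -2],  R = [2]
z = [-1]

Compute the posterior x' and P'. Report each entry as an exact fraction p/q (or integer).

x̄ = F·x = [-9, -2]
P̄ = F·P·Fᵀ + Q = [11 0; 0 17]
y = z − H·x̄ = [4]
S = H·P̄·Hᵀ + R = [81]
K = P̄·Hᵀ·S⁻¹ = [11/81; -34/81]
x' = x̄ + K·y = [-685/81, -298/81]
P' = (I − K·H)·P̄ = [770/81 374/81; 374/81 221/81]

x' = [-685/81, -298/81]
P' = [770/81 374/81; 374/81 221/81]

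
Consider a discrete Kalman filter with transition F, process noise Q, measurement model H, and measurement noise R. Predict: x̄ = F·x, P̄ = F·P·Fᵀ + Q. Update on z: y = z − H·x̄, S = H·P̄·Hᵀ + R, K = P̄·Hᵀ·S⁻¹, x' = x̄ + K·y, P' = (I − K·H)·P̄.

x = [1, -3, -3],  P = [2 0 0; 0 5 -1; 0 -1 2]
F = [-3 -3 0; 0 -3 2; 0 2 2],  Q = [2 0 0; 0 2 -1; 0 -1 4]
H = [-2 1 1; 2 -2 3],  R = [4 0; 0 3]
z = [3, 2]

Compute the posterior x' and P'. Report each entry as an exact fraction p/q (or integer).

x' = [-214542/29317, -307141/29317, -44760/29317]
P' = [734579/58634 1108421/58634 246285/58634; 1108421/58634 1755905/58634 415485/58634; 246285/58634 415485/58634 123321/58634]

x̄ = F·x = [6, 3, -12]
P̄ = F·P·Fᵀ + Q = [65 51 -24; 51 67 -21; -24 -21 24]
y = z − H·x̄ = [24, 32]
S = H·P̄·Hᵀ + R = [205 59; 59 303]
K = P̄·Hᵀ·S⁻¹ = [-28613/58634 -2943/58634; -11363/58634 -16171/58634; 11559/58634 10521/58634]
x' = x̄ + K·y = [-214542/29317, -307141/29317, -44760/29317]
P' = (I − K·H)·P̄ = [734579/58634 1108421/58634 246285/58634; 1108421/58634 1755905/58634 415485/58634; 246285/58634 415485/58634 123321/58634]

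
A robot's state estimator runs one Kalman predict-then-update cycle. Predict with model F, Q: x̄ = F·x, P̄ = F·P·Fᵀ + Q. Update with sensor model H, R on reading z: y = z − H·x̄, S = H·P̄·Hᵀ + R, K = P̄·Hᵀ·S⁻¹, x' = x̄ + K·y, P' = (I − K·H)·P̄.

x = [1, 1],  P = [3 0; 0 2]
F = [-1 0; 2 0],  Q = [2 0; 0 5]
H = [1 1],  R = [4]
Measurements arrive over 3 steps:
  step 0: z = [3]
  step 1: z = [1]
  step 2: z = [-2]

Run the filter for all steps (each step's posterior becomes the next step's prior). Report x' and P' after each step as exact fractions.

step 0: x̄ = F·x = [-1, 2]
step 0: P̄ = F·P·Fᵀ + Q = [5 -6; -6 17]
step 0: y = z − H·x̄ = [2]
step 0: S = H·P̄·Hᵀ + R = [14]
step 0: K = P̄·Hᵀ·S⁻¹ = [-1/14; 11/14]
step 0: x' = x̄ + K·y = [-8/7, 25/7]
step 0: P' = (I − K·H)·P̄ = [69/14 -73/14; -73/14 117/14]
step 1: x̄ = F·x = [8/7, -16/7]
step 1: P̄ = F·P·Fᵀ + Q = [97/14 -69/7; -69/7 173/7]
step 1: y = z − H·x̄ = [15/7]
step 1: S = H·P̄·Hᵀ + R = [223/14]
step 1: K = P̄·Hᵀ·S⁻¹ = [-41/223; 208/223]
step 1: x' = x̄ + K·y = [167/223, -64/223]
step 1: P' = (I − K·H)·P̄ = [1425/223 -1589/223; -1589/223 2421/223]
step 2: x̄ = F·x = [-167/223, 334/223]
step 2: P̄ = F·P·Fᵀ + Q = [1871/223 -2850/223; -2850/223 6815/223]
step 2: y = z − H·x̄ = [-613/223]
step 2: S = H·P̄·Hᵀ + R = [3878/223]
step 2: K = P̄·Hᵀ·S⁻¹ = [-979/3878; 3965/3878]
step 2: x' = x̄ + K·y = [-213/3878, -5091/3878]
step 2: P' = (I − K·H)·P̄ = [28239/3878 -32155/3878; -32155/3878 48015/3878]

step 0: x' = [-8/7, 25/7], P' = [69/14 -73/14; -73/14 117/14]
step 1: x' = [167/223, -64/223], P' = [1425/223 -1589/223; -1589/223 2421/223]
step 2: x' = [-213/3878, -5091/3878], P' = [28239/3878 -32155/3878; -32155/3878 48015/3878]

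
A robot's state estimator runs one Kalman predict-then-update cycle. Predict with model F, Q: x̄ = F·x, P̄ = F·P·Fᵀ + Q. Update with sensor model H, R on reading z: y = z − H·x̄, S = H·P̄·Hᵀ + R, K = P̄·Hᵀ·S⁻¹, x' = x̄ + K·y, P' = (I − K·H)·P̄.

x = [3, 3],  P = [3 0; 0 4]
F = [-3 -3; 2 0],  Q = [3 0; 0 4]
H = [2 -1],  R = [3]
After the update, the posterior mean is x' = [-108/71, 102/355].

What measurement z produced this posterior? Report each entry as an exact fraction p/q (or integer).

x̄ = F·x = [-18, 6]
P̄ = F·P·Fᵀ + Q = [66 -18; -18 16]
S = H·P̄·Hᵀ + R = [355]
K = P̄·Hᵀ·S⁻¹ = [30/71; -52/355]
x' − x̄ = [1170/71, -2028/355] = K·y
y = (KᵀK)⁻¹·Kᵀ·(x' − x̄) = [39]
z = y + H·x̄ = [39] + [-42] = [-3]

z = [-3]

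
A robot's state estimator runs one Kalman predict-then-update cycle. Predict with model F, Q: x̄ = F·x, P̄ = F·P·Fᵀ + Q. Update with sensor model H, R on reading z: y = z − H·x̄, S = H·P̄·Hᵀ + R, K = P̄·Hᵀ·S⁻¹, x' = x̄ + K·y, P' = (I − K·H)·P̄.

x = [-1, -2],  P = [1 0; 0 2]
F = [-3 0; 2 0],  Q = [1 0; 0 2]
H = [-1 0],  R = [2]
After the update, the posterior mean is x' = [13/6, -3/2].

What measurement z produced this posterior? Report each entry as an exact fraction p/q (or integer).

z = [-2]

x̄ = F·x = [3, -2]
P̄ = F·P·Fᵀ + Q = [10 -6; -6 6]
S = H·P̄·Hᵀ + R = [12]
K = P̄·Hᵀ·S⁻¹ = [-5/6; 1/2]
x' − x̄ = [-5/6, 1/2] = K·y
y = (KᵀK)⁻¹·Kᵀ·(x' − x̄) = [1]
z = y + H·x̄ = [1] + [-3] = [-2]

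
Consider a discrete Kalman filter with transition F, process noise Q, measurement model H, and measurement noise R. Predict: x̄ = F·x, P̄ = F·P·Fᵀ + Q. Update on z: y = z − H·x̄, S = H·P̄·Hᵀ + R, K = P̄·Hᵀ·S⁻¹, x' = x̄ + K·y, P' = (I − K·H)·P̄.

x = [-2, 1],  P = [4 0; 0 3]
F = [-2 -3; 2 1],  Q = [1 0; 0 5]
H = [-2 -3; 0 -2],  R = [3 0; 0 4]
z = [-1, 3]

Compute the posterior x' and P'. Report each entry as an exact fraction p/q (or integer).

x' = [9799/3782, -2803/1891]
P' = [5304/1891 -2661/1891; -2661/1891 1796/1891]

x̄ = F·x = [1, -3]
P̄ = F·P·Fᵀ + Q = [44 -25; -25 24]
y = z − H·x̄ = [-8, -3]
S = H·P̄·Hᵀ + R = [95 44; 44 100]
K = P̄·Hᵀ·S⁻¹ = [-875/1891 2661/3782; -22/1891 -898/1891]
x' = x̄ + K·y = [9799/3782, -2803/1891]
P' = (I − K·H)·P̄ = [5304/1891 -2661/1891; -2661/1891 1796/1891]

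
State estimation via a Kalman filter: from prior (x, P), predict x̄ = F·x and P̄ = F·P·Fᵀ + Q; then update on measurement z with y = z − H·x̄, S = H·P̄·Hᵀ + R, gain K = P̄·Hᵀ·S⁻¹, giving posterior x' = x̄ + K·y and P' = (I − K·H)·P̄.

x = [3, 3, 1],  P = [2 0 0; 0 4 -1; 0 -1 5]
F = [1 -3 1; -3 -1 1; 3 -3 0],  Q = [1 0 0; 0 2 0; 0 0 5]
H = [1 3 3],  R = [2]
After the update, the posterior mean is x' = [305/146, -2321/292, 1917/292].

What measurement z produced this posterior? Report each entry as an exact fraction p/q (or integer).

z = [-2]

x̄ = F·x = [-5, -11, 0]
P̄ = F·P·Fᵀ + Q = [50 15 45; 15 31 -3; 45 -3 59]
S = H·P̄·Hᵀ + R = [1168]
K = P̄·Hᵀ·S⁻¹ = [115/584; 99/1168; 213/1168]
x' − x̄ = [1035/146, 891/292, 1917/292] = K·y
y = (KᵀK)⁻¹·Kᵀ·(x' − x̄) = [36]
z = y + H·x̄ = [36] + [-38] = [-2]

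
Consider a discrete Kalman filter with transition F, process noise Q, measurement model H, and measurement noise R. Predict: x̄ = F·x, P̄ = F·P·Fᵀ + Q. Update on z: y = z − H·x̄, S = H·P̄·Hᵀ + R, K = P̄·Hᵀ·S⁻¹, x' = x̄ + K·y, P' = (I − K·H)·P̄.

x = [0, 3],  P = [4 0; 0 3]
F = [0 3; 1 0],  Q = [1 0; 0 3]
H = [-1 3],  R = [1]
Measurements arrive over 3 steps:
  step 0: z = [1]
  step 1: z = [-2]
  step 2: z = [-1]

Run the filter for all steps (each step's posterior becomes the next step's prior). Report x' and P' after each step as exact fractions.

step 0: x' = [137/23, 105/46], P' = [448/23 147/23; 147/23 203/92]
step 1: x' = [24823/10039, 1981/10039], P' = [85736/10039 29703/10039; 29703/10039 11381/10039]
step 2: x' = [-167731/126106, -46354/63053], P' = [4675081/630530 160998/63053; 160998/63053 62281/63053]

step 0: x̄ = F·x = [9, 0]
step 0: P̄ = F·P·Fᵀ + Q = [28 0; 0 7]
step 0: y = z − H·x̄ = [10]
step 0: S = H·P̄·Hᵀ + R = [92]
step 0: K = P̄·Hᵀ·S⁻¹ = [-7/23; 21/92]
step 0: x' = x̄ + K·y = [137/23, 105/46]
step 0: P' = (I − K·H)·P̄ = [448/23 147/23; 147/23 203/92]
step 1: x̄ = F·x = [315/46, 137/23]
step 1: P̄ = F·P·Fᵀ + Q = [1919/92 441/23; 441/23 517/23]
step 1: y = z − H·x̄ = [-599/46]
step 1: S = H·P̄·Hᵀ + R = [10039/92]
step 1: K = P̄·Hᵀ·S⁻¹ = [3373/10039; 4440/10039]
step 1: x' = x̄ + K·y = [24823/10039, 1981/10039]
step 1: P' = (I − K·H)·P̄ = [85736/10039 29703/10039; 29703/10039 11381/10039]
step 2: x̄ = F·x = [5943/10039, 24823/10039]
step 2: P̄ = F·P·Fᵀ + Q = [112468/10039 89109/10039; 89109/10039 115853/10039]
step 2: y = z − H·x̄ = [-78565/10039]
step 2: S = H·P̄·Hᵀ + R = [630530/10039]
step 2: K = P̄·Hᵀ·S⁻¹ = [154859/630530; 25845/63053]
step 2: x' = x̄ + K·y = [-167731/126106, -46354/63053]
step 2: P' = (I − K·H)·P̄ = [4675081/630530 160998/63053; 160998/63053 62281/63053]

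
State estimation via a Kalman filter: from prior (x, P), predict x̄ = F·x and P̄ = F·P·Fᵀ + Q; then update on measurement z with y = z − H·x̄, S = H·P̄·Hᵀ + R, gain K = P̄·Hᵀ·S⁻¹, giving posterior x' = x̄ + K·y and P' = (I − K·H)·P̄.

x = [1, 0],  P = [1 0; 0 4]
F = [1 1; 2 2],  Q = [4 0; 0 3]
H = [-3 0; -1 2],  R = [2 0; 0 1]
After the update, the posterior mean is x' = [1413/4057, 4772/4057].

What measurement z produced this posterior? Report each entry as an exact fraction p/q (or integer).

z = [-1, 2]

x̄ = F·x = [1, 2]
P̄ = F·P·Fᵀ + Q = [9 10; 10 23]
S = H·P̄·Hᵀ + R = [83 -33; -33 62]
K = P̄·Hᵀ·S⁻¹ = [-1311/4057 22/4057; -672/4057 1998/4057]
x' − x̄ = [-2644/4057, -3342/4057] = K·y
y = (KᵀK)⁻¹·Kᵀ·(x' − x̄) = [2, -1]
z = y + H·x̄ = [2, -1] + [-3, 3] = [-1, 2]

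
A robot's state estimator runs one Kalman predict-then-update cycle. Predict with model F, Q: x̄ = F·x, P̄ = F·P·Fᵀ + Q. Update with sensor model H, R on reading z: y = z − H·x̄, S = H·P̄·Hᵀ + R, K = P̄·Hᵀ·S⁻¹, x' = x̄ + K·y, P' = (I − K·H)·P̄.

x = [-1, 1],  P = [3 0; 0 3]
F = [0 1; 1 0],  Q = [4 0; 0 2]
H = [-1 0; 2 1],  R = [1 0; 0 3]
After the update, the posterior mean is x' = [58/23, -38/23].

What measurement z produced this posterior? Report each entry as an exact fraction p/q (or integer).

x̄ = F·x = [1, -1]
P̄ = F·P·Fᵀ + Q = [7 0; 0 5]
S = H·P̄·Hᵀ + R = [8 -14; -14 36]
K = P̄·Hᵀ·S⁻¹ = [-14/23 7/46; 35/46 10/23]
x' − x̄ = [35/23, -15/23] = K·y
y = (KᵀK)⁻¹·Kᵀ·(x' − x̄) = [-2, 2]
z = y + H·x̄ = [-2, 2] + [-1, 1] = [-3, 3]

z = [-3, 3]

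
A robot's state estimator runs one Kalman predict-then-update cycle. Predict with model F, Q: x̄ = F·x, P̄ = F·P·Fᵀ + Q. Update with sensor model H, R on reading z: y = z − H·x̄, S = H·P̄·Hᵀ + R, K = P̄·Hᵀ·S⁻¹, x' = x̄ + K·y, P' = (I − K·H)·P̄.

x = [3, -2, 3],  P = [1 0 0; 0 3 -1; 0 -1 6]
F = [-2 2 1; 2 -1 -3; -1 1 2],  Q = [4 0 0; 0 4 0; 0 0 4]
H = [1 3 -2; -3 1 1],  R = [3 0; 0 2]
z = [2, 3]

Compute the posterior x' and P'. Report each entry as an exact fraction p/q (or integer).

x̄ = F·x = [-7, -1, 1]
P̄ = F·P·Fᵀ + Q = [22 -21 15; -21 59 -36; 15 -36 28]
y = z − H·x̄ = [14, -18]
S = H·P̄·Hᵀ + R = [914 292; 292 251]
K = P̄·Hᵀ·S⁻¹ = [3203/144150 -22538/72075; 518/2325 194/2325; -21923/144150 -2467/72075]
x' = x̄ + K·y = [-15284/14415, 287/465, -7396/14415]
P' = (I − K·H)·P̄ = [153241/144150 1921/2325 250469/144150; 1921/2325 77/75 3764/2325; 250469/144150 3764/2325 508171/144150]

x' = [-15284/14415, 287/465, -7396/14415]
P' = [153241/144150 1921/2325 250469/144150; 1921/2325 77/75 3764/2325; 250469/144150 3764/2325 508171/144150]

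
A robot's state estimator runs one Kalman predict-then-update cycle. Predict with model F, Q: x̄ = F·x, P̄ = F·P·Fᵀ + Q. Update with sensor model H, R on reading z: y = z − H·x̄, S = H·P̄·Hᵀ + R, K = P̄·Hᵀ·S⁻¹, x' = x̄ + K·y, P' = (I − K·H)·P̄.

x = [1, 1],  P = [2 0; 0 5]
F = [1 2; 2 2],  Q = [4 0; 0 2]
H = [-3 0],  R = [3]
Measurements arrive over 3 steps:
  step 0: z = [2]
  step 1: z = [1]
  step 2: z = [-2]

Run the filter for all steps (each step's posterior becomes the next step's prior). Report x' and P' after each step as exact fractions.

step 0: x' = [-49/79, 52/79], P' = [26/79 24/79; 24/79 642/79]
step 1: x' = [-2951/9097, -7846/9097], P' = [3006/9097 2764/9097; 2764/9097 57874/9097]
step 2: x' = [545249/854935, 40958/854935], P' = [281946/854935 254092/854935; 254092/854935 5382494/854935]

step 0: x̄ = F·x = [3, 4]
step 0: P̄ = F·P·Fᵀ + Q = [26 24; 24 30]
step 0: y = z − H·x̄ = [11]
step 0: S = H·P̄·Hᵀ + R = [237]
step 0: K = P̄·Hᵀ·S⁻¹ = [-26/79; -24/79]
step 0: x' = x̄ + K·y = [-49/79, 52/79]
step 0: P' = (I − K·H)·P̄ = [26/79 24/79; 24/79 642/79]
step 1: x̄ = F·x = [55/79, 6/79]
step 1: P̄ = F·P·Fᵀ + Q = [3006/79 2764/79; 2764/79 3022/79]
step 1: y = z − H·x̄ = [244/79]
step 1: S = H·P̄·Hᵀ + R = [27291/79]
step 1: K = P̄·Hᵀ·S⁻¹ = [-3006/9097; -2764/9097]
step 1: x' = x̄ + K·y = [-2951/9097, -7846/9097]
step 1: P' = (I − K·H)·P̄ = [3006/9097 2764/9097; 2764/9097 57874/9097]
step 2: x̄ = F·x = [-18643/9097, -21594/9097]
step 2: P̄ = F·P·Fᵀ + Q = [281946/9097 254092/9097; 254092/9097 283826/9097]
step 2: y = z − H·x̄ = [-74123/9097]
step 2: S = H·P̄·Hᵀ + R = [2564805/9097]
step 2: K = P̄·Hᵀ·S⁻¹ = [-281946/854935; -254092/854935]
step 2: x' = x̄ + K·y = [545249/854935, 40958/854935]
step 2: P' = (I − K·H)·P̄ = [281946/854935 254092/854935; 254092/854935 5382494/854935]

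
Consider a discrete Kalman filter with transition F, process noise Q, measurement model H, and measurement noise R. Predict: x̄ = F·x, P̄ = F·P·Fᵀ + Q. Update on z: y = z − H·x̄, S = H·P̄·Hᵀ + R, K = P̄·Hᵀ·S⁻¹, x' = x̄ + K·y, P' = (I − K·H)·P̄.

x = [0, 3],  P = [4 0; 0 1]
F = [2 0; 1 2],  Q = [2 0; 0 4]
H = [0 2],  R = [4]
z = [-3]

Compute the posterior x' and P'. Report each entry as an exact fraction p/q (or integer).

x' = [-60/13, -12/13]
P' = [170/13 8/13; 8/13 12/13]

x̄ = F·x = [0, 6]
P̄ = F·P·Fᵀ + Q = [18 8; 8 12]
y = z − H·x̄ = [-15]
S = H·P̄·Hᵀ + R = [52]
K = P̄·Hᵀ·S⁻¹ = [4/13; 6/13]
x' = x̄ + K·y = [-60/13, -12/13]
P' = (I − K·H)·P̄ = [170/13 8/13; 8/13 12/13]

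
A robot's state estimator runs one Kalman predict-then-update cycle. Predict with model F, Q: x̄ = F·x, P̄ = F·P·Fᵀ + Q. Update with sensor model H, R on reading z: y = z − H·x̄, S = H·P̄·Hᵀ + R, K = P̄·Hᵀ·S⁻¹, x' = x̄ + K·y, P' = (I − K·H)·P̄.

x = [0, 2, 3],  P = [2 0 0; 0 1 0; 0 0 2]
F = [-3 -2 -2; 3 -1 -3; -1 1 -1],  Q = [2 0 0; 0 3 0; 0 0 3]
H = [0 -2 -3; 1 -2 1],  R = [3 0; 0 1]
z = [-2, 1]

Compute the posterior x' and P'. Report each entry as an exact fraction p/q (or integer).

x̄ = F·x = [-10, -11, -1]
P̄ = F·P·Fᵀ + Q = [32 -4 8; -4 40 -1; 8 -1 8]
y = z − H·x̄ = [-27, -10]
S = H·P̄·Hᵀ + R = [223 116; 116 237]
K = P̄·Hᵀ·S⁻¹ = [-1872/7879 2512/7879; -8389/39395 -10023/39395; -7302/39395 6566/39395]
x' = x̄ + K·y = [-53366/7879, -106612/39395, 92099/39395]
P' = (I − K·H)·P̄ = [101600/7879 37860/7879 -23368/7879; 37860/7879 77892/39395 -43539/39395; -23368/7879 -43539/39395 36328/39395]

x' = [-53366/7879, -106612/39395, 92099/39395]
P' = [101600/7879 37860/7879 -23368/7879; 37860/7879 77892/39395 -43539/39395; -23368/7879 -43539/39395 36328/39395]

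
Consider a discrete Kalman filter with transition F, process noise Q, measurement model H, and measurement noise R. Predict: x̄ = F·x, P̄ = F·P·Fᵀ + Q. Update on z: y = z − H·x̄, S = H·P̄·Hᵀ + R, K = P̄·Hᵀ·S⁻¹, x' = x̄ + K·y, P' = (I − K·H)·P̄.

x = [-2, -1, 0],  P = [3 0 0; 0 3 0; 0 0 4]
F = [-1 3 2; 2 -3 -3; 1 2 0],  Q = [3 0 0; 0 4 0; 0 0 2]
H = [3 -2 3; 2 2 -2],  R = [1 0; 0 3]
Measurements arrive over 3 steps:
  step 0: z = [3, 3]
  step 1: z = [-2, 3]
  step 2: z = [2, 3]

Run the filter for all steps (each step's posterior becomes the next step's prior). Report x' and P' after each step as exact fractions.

step 0: x' = [144903/78763, -296721/78763, -264384/78763], P' = [42251/78763 -161353/78763 -144803/78763; -161353/78763 981606/78763 811340/78763; -144803/78763 811340/78763 686475/78763]
step 1: x' = [-1961760345/18531872374, 24894915789/9265936187, 45270854169/37063744748], P' = [2240952071/9265936187 -3336060852/9265936187 -7765542179/18531872374; -3336060852/9265936187 25765937973/9265936187 20039614056/9265936187; -7765542179/18531872374 20039614056/9265936187 69492225563/37063744748]
step 2: x' = [187184873875057/239413814103082, 5231115467987533/3830621025649312, 1527783766821175/1915310512824656], P' = [28884564583718/119706907051541 -85499002621219/239413814103082 -49878134447889/119706907051541; -85499002621219/239413814103082 10593068674712069/3830621025649312 4118404670446751/1915310512824656; -49878134447889/119706907051541 4118404670446751/1915310512824656 1785851270717917/957655256412328]

step 0: x̄ = F·x = [-1, -1, -4]
step 0: P̄ = F·P·Fᵀ + Q = [49 -57 15; -57 79 -12; 15 -12 17]
step 0: y = z − H·x̄ = [16, -1]
step 0: S = H·P̄·Hᵀ + R = [2009 -358; -358 103]
step 0: K = P̄·Hᵀ·S⁻¹ = [15050/78763 17134/78763; -13251/78763 5942/78763; 2336/78763 -13292/78763]
step 0: x' = x̄ + K·y = [144903/78763, -296721/78763, -264384/78763]
step 0: P' = (I − K·H)·P̄ = [42251/78763 -161353/78763 -144803/78763; -161353/78763 981606/78763 811340/78763; -144803/78763 811340/78763 686475/78763]
step 1: x̄ = F·x = [-1563834/78763, 1973121/78763, -448539/78763]
step 1: P̄ = F·P·Fᵀ + Q = [23142304/78763 -27673704/78763 8641786/78763; -27673704/78763 33774777/78763 -10400118/78763; 8641786/78763 -10400118/78763 3480789/78763]
step 1: y = z − H·x̄ = [9825835/78763, -1479363/78763]
step 1: S = H·P̄·Hᵀ + R = [987223720/78763 -176478606/78763; -176478606/78763 34504793/78763]
step 1: K = P̄·Hᵀ·S⁻¹ = [3493329297/18531872374 1858441539/9265936187; -1421216334/9265936187 1593508710/9265936187; 1566511167/37063744748 -1621617899/18531872374]
step 1: x' = x̄ + K·y = [-1961760345/18531872374, 24894915789/9265936187, 45270854169/37063744748]
step 1: P' = (I − K·H)·P̄ = [2240952071/9265936187 -3336060852/9265936187 -7765542179/18531872374; -3336060852/9265936187 25765937973/9265936187 20039614056/9265936187; -7765542179/18531872374 20039614056/9265936187 69492225563/37063744748]
step 2: x̄ = F·x = [98301054624/9265936187, -442398593355/37063744748, 97617902811/18531872374]
step 2: P̄ = F·P·Fᵀ + Q = [607447246094/9265936187 -698411840378/9265936187 221411528960/9265936187; -698411840378/9265936187 3526470154447/37063744748 -524078311231/18531872374; 221411528960/9265936187 -524078311231/18531872374 110492332929/9265936187]
step 2: y = z − H·x̄ = [-643997442392/9265936187, 300025797603/18531872374]
step 2: S = H·P̄·Hᵀ + R = [25508011775043/9265936187 -4561955912368/9265936187; -4561955912368/9265936187 1163752569320/9265936187]
step 2: K = P̄·Hᵀ·S⁻¹ = [22518293028706/119706907051541 24008798480665/119706907051541; -18114420392567/119706907051541 329425097293021/1915310512824656; 5259239369708/119706907051541 -83782674051769/957655256412328]
step 2: x' = x̄ + K·y = [187184873875057/239413814103082, 5231115467987533/3830621025649312, 1527783766821175/1915310512824656]
step 2: P' = (I − K·H)·P̄ = [28884564583718/119706907051541 -85499002621219/239413814103082 -49878134447889/119706907051541; -85499002621219/239413814103082 10593068674712069/3830621025649312 4118404670446751/1915310512824656; -49878134447889/119706907051541 4118404670446751/1915310512824656 1785851270717917/957655256412328]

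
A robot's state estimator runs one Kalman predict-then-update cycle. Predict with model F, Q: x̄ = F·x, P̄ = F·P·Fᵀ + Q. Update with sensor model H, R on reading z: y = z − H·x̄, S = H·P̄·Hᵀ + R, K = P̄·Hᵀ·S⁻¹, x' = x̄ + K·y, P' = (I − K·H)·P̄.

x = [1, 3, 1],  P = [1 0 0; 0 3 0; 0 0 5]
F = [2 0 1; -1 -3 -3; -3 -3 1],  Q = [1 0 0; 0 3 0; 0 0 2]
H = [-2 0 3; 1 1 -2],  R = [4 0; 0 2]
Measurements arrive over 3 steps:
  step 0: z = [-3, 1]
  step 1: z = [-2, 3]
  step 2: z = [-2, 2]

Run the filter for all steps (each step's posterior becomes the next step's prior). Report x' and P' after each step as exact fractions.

step 0: x' = [-2735/32874, -16383/10958, -19918/16437], P' = [180355/32874 11013/10958 56825/16437; 11013/10958 40333/10958 7983/5479; 56825/16437 7983/5479 42842/16437]
step 1: x' = [15350927/26268582, 60419521/26268582, -2608771/13134291], P' = [165652115/26268582 19924309/8756194 53714845/13134291; 19924309/8756194 104698007/26268582 29832437/13134291; 53714845/13134291 29832437/13134291 40437110/13134291]
step 2: x' = [-42397650476/13586057675, -9775174837/40758173025, -22334116447/8151634605], P' = [414211459613/81516346050 48037792059/27172115350 26589391691/8151634605; 48037792059/27172115350 307816904633/81516346050 15720712699/8151634605; 26589391691/8151634605 15720712699/8151634605 4107510434/1630326921]

step 0: x̄ = F·x = [3, -13, -11]
step 0: P̄ = F·P·Fᵀ + Q = [10 -17 -1; -17 76 15; -1 15 43]
step 0: y = z − H·x̄ = [36, -11]
step 0: S = H·P̄·Hᵀ + R = [443 -206; -206 170]
step 0: K = P̄·Hᵀ·S⁻¹ = [-2470/16437 -6953/32874; 3234/5479 9707/10958; 3719/16437 -2455/16437]
step 0: x' = x̄ + K·y = [-2735/32874, -16383/10958, -19918/16437]
step 0: P' = (I − K·H)·P̄ = [180355/32874 11013/10958 56825/16437; 11013/10958 40333/10958 7983/5479; 56825/16437 7983/5479 42842/16437]
step 1: x̄ = F·x = [-7551/5479, 134845/16437, 57908/16437]
step 1: P̄ = F·P·Fᵀ + Q = [215763/5479 -292540/5479 -242004/5479; -292540/5479 1940711/16437 1483030/16437; -242004/5479 1483030/16437 1244516/16437]
step 1: y = z − H·x̄ = [-83968/5479, 17645/5479]
step 1: S = H·P̄·Hᵀ + R = [7522564/5479 -2546476/5479; -2546476/5479 938542/5479]
step 1: K = P̄·Hᵀ·S⁻¹ = [-1126895/13134291 5282831/26268582; 2477032/4378097 7523531/8756194; 3470410/13134291 1336531/13134291]
step 1: x' = x̄ + K·y = [15350927/26268582, 60419521/26268582, -2608771/13134291]
step 1: P' = (I − K·H)·P̄ = [165652115/26268582 19924309/8756194 53714845/13134291; 19924309/8756194 104698007/26268582 29832437/13134291; 53714845/13134291 29832437/13134291 40437110/13134291]
step 2: x̄ = F·x = [12742156/13134291, -90478432/13134291, -116264443/13134291]
step 2: P̄ = F·P·Fᵀ + Q = [599735011/13134291 -310594484/4378097 -779050172/13134291; -310594484/4378097 1995895669/13134291 1565658818/13134291; -779050172/13134291 1565658818/13134291 1319953892/13134291]
step 2: y = z − H·x̄ = [348009059/13134291, -128524028/13134291]
step 2: S = H·P̄·Hᵀ + R = [23679664300/13134291 -8012001220/13134291; -8012001220/13134291 2891713342/13134291]
step 2: K = P̄·Hᵀ·S⁻¹ = [-3842646062/40758173025 2653700197/16303269210; 7641442859/13586057675 4583867561/5434423070; 2108468282/8151634605 123500005/1630326921]
step 2: x' = x̄ + K·y = [-42397650476/13586057675, -9775174837/40758173025, -22334116447/8151634605]
step 2: P' = (I − K·H)·P̄ = [414211459613/81516346050 48037792059/27172115350 26589391691/8151634605; 48037792059/27172115350 307816904633/81516346050 15720712699/8151634605; 26589391691/8151634605 15720712699/8151634605 4107510434/1630326921]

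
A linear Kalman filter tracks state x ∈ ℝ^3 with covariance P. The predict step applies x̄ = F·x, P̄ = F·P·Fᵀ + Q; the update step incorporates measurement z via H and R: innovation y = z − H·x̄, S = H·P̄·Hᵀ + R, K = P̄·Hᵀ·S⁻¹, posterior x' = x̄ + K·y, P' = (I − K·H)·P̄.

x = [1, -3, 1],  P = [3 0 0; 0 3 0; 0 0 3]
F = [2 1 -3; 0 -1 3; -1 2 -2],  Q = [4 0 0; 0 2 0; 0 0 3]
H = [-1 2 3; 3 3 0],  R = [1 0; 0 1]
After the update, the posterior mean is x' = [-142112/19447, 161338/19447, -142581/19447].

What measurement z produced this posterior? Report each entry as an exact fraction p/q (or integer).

z = [2, 3]

x̄ = F·x = [-4, 6, -9]
P̄ = F·P·Fᵀ + Q = [46 -30 18; -30 32 -24; 18 -24 30]
S = H·P̄·Hᵀ + R = [169 -90; -90 163]
K = P̄·Hᵀ·S⁻¹ = [-4156/19447 3432/19447; 4126/19447 2994/19447; 2292/19447 -882/19447]
x' − x̄ = [-64324/19447, 44656/19447, 32442/19447] = K·y
y = (KᵀK)⁻¹·Kᵀ·(x' − x̄) = [13, -3]
z = y + H·x̄ = [13, -3] + [-11, 6] = [2, 3]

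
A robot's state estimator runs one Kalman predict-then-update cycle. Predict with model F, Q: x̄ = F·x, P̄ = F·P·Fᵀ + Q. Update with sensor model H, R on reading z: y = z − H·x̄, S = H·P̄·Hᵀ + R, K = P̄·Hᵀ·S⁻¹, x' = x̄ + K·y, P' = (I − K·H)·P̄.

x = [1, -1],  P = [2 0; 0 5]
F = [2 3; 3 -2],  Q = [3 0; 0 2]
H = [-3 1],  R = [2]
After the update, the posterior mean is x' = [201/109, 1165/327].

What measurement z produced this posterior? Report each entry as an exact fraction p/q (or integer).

x̄ = F·x = [-1, 5]
P̄ = F·P·Fᵀ + Q = [56 -18; -18 40]
S = H·P̄·Hᵀ + R = [654]
K = P̄·Hᵀ·S⁻¹ = [-31/109; 47/327]
x' − x̄ = [310/109, -470/327] = K·y
y = (KᵀK)⁻¹·Kᵀ·(x' − x̄) = [-10]
z = y + H·x̄ = [-10] + [8] = [-2]

z = [-2]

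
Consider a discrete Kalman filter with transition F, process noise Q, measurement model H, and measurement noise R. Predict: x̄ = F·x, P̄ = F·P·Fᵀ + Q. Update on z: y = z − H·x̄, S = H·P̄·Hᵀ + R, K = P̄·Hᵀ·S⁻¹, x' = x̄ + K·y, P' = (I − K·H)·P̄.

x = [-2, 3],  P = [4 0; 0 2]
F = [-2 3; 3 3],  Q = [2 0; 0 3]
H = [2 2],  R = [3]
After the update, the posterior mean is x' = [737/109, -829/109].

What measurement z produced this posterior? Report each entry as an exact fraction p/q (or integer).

x̄ = F·x = [13, 3]
P̄ = F·P·Fᵀ + Q = [36 -6; -6 57]
S = H·P̄·Hᵀ + R = [327]
K = P̄·Hᵀ·S⁻¹ = [20/109; 34/109]
x' − x̄ = [-680/109, -1156/109] = K·y
y = (KᵀK)⁻¹·Kᵀ·(x' − x̄) = [-34]
z = y + H·x̄ = [-34] + [32] = [-2]

z = [-2]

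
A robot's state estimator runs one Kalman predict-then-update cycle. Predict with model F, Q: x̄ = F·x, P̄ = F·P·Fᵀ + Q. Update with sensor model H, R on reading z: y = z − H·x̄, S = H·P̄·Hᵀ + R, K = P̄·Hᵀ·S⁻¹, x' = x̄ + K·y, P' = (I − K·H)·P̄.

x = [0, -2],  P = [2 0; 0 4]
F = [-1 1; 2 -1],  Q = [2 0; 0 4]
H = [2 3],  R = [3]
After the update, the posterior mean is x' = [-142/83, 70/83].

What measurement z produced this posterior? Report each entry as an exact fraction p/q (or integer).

z = [-1]

x̄ = F·x = [-2, 2]
P̄ = F·P·Fᵀ + Q = [8 -8; -8 16]
S = H·P̄·Hᵀ + R = [83]
K = P̄·Hᵀ·S⁻¹ = [-8/83; 32/83]
x' − x̄ = [24/83, -96/83] = K·y
y = (KᵀK)⁻¹·Kᵀ·(x' − x̄) = [-3]
z = y + H·x̄ = [-3] + [2] = [-1]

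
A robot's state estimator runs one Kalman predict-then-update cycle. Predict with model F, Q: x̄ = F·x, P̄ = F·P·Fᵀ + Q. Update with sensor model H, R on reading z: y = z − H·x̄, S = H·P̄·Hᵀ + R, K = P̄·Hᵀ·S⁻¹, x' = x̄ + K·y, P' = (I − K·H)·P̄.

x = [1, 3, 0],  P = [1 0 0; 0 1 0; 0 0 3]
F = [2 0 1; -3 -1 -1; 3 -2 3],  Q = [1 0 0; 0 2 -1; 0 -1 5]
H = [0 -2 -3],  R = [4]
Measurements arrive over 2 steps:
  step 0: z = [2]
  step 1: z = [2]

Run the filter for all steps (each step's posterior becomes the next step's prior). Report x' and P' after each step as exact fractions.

step 0: x̄ = F·x = [2, -6, -3]
step 0: P̄ = F·P·Fᵀ + Q = [8 -9 15; -9 15 -17; 15 -17 45]
step 0: y = z − H·x̄ = [-19]
step 0: S = H·P̄·Hᵀ + R = [265]
step 0: K = P̄·Hᵀ·S⁻¹ = [-27/265; 21/265; -101/265]
step 0: x' = x̄ + K·y = [1043/265, -1989/265, 1124/265]
step 0: P' = (I − K·H)·P̄ = [1391/265 -1818/265 1248/265; -1818/265 3534/265 -2384/265; 1248/265 -2384/265 1724/265]
step 1: x̄ = F·x = [642/53, -2264/265, 10479/265]
step 1: P̄ = F·P·Fᵀ + Q = [2509/53 -2058/53 7358/53; -2058/53 10119/265 -28934/265; 7358/53 -28934/265 116384/265]
step 1: y = z − H·x̄ = [27439/265]
step 1: S = H·P̄·Hᵀ + R = [741784/265]
step 1: K = P̄·Hᵀ·S⁻¹ = [-44895/370892; 16641/185446; -72821/185446]
step 1: x' = x̄ + K·y = [-155889/370892, 138727/185446, -206969/185446]
step 1: P' = (I − K·H)·P̄ = [1173053/185446 -781215/92723 535775/92723; -781215/92723 1450635/92723 -978184/92723; 535775/92723 -978184/92723 700670/92723]

step 0: x' = [1043/265, -1989/265, 1124/265], P' = [1391/265 -1818/265 1248/265; -1818/265 3534/265 -2384/265; 1248/265 -2384/265 1724/265]
step 1: x' = [-155889/370892, 138727/185446, -206969/185446], P' = [1173053/185446 -781215/92723 535775/92723; -781215/92723 1450635/92723 -978184/92723; 535775/92723 -978184/92723 700670/92723]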